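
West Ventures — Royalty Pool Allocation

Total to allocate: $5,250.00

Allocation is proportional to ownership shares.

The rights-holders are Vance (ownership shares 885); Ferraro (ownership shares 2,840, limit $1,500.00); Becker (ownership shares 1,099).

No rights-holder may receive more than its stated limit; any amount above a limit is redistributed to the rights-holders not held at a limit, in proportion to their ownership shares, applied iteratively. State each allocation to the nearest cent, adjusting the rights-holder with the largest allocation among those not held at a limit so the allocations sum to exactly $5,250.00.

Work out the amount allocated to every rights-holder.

Ownership shares total: 4,824.
Pro-rata shares before constraints: Vance 963.1530; Ferraro 3,090.7960; Becker 1,196.0510.
Cap binds for Ferraro ($1,500.00); balance $3,750.00 reallocated over remaining ownership shares 1,984.
Remaining shares: Vance 1,672.7571 → $1,672.76; Becker 2,077.2429 → $2,077.24.

Vance: $1,672.76; Ferraro: $1,500.00; Becker: $2,077.24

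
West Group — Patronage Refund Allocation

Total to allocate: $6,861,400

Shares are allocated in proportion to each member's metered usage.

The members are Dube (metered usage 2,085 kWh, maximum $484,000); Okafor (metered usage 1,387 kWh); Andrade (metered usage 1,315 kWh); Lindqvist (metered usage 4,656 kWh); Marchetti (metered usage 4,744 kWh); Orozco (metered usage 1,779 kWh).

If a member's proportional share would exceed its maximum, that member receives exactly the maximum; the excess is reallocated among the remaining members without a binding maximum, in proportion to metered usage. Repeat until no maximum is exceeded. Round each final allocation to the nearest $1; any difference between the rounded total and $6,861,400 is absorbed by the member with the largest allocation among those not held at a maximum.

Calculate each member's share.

Dube: $484,000; Okafor: $637,235; Andrade: $604,155; Lindqvist: $2,139,124; Marchetti: $2,179,553; Orozco: $817,333

Combined metered usage = 15,966.
Proportional shares (ignoring caps): Dube 896,030.25; Okafor 596,064.25; Andrade 565,122.20; Lindqvist 2,000,919.35; Marchetti 2,038,737.42; Orozco 764,526.53.
Cap binds for Dube ($484,000); remaining pool $6,377,400 reallocated over remaining metered usage 13,881.
Shares after redistribution: Okafor 637,234.62 → $637,235; Andrade 604,155.39 → $604,155; Lindqvist 2,139,123.58 → $2,139,124; Marchetti 2,179,553.75 → $2,179,554; Orozco 817,332.66 → $817,333.
Rounding difference −$1 applied to Marchetti → $2,179,553.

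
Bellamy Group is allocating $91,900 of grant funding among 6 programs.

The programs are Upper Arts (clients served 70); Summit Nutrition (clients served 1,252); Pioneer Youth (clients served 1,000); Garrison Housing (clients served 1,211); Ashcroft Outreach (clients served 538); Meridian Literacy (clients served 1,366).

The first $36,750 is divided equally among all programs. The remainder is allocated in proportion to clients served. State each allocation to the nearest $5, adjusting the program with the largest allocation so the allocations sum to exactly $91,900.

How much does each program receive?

Equal tier: $36,750 ÷ 6 = $6,125 apiece.
Remainder $55,150 by clients served (total 5,437): Upper Arts 710.04 → $710; Summit Nutrition 12,699.61 → $12,700; Pioneer Youth 10,143.46 → $10,145; Garrison Housing 12,283.73 → $12,285; Ashcroft Outreach 5,457.18 → $5,455; Meridian Literacy 13,855.97 → $13,855.
Totals: Upper Arts $6,125 + $710 = $6,835; Summit Nutrition $6,125 + $12,700 = $18,825; Pioneer Youth $6,125 + $10,145 = $16,270; Garrison Housing $6,125 + $12,285 = $18,410; Ashcroft Outreach $6,125 + $5,455 = $11,580; Meridian Literacy $6,125 + $13,855 = $19,980.

Upper Arts: $6,835 | Summit Nutrition: $18,825 | Pioneer Youth: $16,270 | Garrison Housing: $18,410 | Ashcroft Outreach: $11,580 | Meridian Literacy: $19,980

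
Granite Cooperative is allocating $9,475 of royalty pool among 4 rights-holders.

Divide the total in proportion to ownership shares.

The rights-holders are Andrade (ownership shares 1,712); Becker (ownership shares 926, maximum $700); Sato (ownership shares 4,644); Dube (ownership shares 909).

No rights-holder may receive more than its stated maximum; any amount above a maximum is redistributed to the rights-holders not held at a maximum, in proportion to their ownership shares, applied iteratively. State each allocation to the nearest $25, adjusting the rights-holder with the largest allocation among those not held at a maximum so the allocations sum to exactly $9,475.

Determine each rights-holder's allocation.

Combined ownership shares = 8,191.
Pro-rata shares before constraints: Andrade 1,980.37; Becker 1,071.16; Sato 5,371.98; Dube 1,051.49.
Capped: Becker ($700); remaining pool $8,775 reallocated over remaining ownership shares 7,265.
Redistributed shares: Andrade 2,067.83 → $2,075; Sato 5,609.24 → $5,600; Dube 1,097.93 → $1,100.

Andrade: $2,075; Becker: $700; Sato: $5,600; Dube: $1,100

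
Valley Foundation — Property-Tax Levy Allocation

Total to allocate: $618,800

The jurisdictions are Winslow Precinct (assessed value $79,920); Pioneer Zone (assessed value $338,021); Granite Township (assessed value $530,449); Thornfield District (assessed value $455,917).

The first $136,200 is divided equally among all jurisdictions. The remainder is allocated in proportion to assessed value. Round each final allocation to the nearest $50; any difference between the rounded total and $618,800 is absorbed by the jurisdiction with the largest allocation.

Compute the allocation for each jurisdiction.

Equal tier: $136,200 ÷ 4 = $34,050 apiece.
Remainder $482,600 by assessed value (total 1,404,307): Winslow Precinct 27,465.07 → $27,450; Pioneer Zone 116,163.30 → $116,150; Granite Township 182,292.54 → $182,300; Thornfield District 156,679.09 → $156,700.
Totals: Winslow Precinct $34,050 + $27,450 = $61,500; Pioneer Zone $34,050 + $116,150 = $150,200; Granite Township $34,050 + $182,300 = $216,350; Thornfield District $34,050 + $156,700 = $190,750.

Winslow Precinct: $61,500 | Pioneer Zone: $150,200 | Granite Township: $216,350 | Thornfield District: $190,750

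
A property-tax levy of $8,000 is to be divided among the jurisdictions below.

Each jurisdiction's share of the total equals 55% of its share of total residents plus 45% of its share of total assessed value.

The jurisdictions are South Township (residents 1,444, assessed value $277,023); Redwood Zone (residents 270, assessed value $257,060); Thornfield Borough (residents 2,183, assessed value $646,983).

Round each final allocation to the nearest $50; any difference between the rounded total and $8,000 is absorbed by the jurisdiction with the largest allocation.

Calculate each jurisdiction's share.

Residents total 3,897; assessed value total 1,181,066.
Composite weights (55% residents + 45% assessed value): South Township 0.3093; Redwood Zone 0.1360; Thornfield Borough 0.5546.
Pro-rata amounts: South Township 2,474.77; Redwood Zone 1,088.39; Thornfield Borough 4,436.83.
Rounded to nearest $50: South Township $2,450; Redwood Zone $1,100; Thornfield Borough $4,450. Sum = $8,000.
No rounding difference to absorb.

South Township: $2,450 | Redwood Zone: $1,100 | Thornfield Borough: $4,450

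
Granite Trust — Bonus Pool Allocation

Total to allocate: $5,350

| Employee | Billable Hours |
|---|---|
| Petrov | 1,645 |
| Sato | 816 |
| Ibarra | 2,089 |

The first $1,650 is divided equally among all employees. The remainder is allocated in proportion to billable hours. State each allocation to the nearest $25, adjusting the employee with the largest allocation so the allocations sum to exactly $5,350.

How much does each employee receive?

Petrov: $1,900 | Sato: $1,225 | Ibarra: $2,225

Equal tier: $1,650 ÷ 3 = $550 apiece.
Remainder $3,700 by billable hours (total 4,550): Petrov 1,337.69 → $1,350; Sato 663.56 → $675; Ibarra 1,698.75 → $1,700.
Rounding difference −$25 on remainder applied to Ibarra.
Totals: Petrov $550 + $1,350 = $1,900; Sato $550 + $675 = $1,225; Ibarra $550 + $1,675 = $2,225.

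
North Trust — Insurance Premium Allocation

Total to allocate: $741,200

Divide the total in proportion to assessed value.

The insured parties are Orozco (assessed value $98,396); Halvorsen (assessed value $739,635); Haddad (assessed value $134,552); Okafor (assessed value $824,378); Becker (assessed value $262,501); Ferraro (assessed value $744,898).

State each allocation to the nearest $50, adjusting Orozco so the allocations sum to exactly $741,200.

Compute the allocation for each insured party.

Orozco: $25,950 · Halvorsen: $195,500 · Haddad: $35,550 · Okafor: $217,900 · Becker: $69,400 · Ferraro: $196,900

Total assessed value = 2,804,360.
Unrounded shares: Orozco 98,396/2,804,360 × $741,200 = 26,006.33; Halvorsen 739,635/2,804,360 × $741,200 = 195,487.55; Haddad 134,552/2,804,360 × $741,200 = 35,562.46; Okafor 824,378/2,804,360 × $741,200 = 217,885.35; Becker 262,501/2,804,360 × $741,200 = 69,379.73; Ferraro 744,898/2,804,360 × $741,200 = 196,878.57.
At nearest $50: Orozco $26,000; Halvorsen $195,500; Haddad $35,550; Okafor $217,900; Becker $69,400; Ferraro $196,900. Sum = $741,250.
Difference $741,200 − $741,250 = −$50 applied to Orozco: Orozco becomes $25,950.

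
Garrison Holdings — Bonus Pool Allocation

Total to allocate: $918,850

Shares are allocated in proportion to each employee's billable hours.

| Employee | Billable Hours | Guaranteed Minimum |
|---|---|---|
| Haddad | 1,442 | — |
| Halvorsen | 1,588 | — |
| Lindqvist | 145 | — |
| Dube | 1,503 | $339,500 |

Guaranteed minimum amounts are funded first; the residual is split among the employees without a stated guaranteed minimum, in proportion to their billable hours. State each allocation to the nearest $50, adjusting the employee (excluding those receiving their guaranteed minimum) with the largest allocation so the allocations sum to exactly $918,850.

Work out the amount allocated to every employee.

Fund the minimums — Dube $339,500. Balance $579,350.
Balance split over remaining billable hours 3,175: Haddad 263,125.26 → $263,150; Halvorsen 289,766.24 → $289,750; Lindqvist 26,458.50 → $26,450.

Haddad: $263,150; Halvorsen: $289,750; Lindqvist: $26,450; Dube: $339,500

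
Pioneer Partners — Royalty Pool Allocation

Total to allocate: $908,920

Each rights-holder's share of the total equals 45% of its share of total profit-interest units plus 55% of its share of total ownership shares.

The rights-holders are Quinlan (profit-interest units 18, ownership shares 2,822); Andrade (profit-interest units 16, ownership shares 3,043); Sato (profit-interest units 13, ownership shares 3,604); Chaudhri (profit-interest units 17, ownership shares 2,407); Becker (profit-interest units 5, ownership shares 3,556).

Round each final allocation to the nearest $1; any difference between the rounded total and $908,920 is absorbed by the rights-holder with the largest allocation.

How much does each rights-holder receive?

Profit-interest units total 69; ownership shares total 15,432.
Combined weights (45% profit-interest units + 55% ownership shares): Quinlan 0.2180; Andrade 0.2128; Sato 0.2132; Chaudhri 0.1967; Becker 0.1593.
Pro-rata amounts: Quinlan 198,115.50005; Andrade 193,419.12; Sato 193,809.00; Chaudhri 178,744.20; Becker 144,832.17.
After rounding ($1): Quinlan $198,116; Andrade $193,419; Sato $193,809; Chaudhri $178,744; Becker $144,832. Sum = $908,920.
Sum already equals the total — no adjustment.

Quinlan: $198,116; Andrade: $193,419; Sato: $193,809; Chaudhri: $178,744; Becker: $144,832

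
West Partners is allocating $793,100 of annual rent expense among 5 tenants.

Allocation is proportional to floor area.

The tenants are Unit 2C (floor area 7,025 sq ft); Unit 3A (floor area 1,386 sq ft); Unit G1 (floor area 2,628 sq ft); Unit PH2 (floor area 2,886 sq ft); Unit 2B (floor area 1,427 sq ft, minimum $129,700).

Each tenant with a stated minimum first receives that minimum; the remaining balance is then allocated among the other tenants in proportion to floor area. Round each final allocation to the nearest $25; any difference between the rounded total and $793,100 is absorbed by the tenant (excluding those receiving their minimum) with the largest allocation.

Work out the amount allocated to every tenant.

Unit 2C: $334,675 · Unit 3A: $66,025 · Unit G1: $125,200 · Unit PH2: $137,500 · Unit 2B: $129,700

Guaranteed amounts: Unit 2B $129,700. Balance $663,400.
Balance split over remaining floor area 13,925: Unit 2C 334,677.56 → $334,675; Unit 3A 66,030.33 → $66,025; Unit G1 125,200.37 → $125,200; Unit PH2 137,491.73 → $137,500.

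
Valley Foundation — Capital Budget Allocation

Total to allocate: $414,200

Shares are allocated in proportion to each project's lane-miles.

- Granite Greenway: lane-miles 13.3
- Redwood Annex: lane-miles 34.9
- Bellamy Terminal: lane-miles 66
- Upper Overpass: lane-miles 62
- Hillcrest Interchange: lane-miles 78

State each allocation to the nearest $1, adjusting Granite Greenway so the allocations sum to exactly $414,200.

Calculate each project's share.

Sum of lane-miles: 254.2.
Pro-rata amounts: Granite Greenway 13.3/254.2 × $414,200 = 21,671.36; Redwood Annex 34.9/254.2 × $414,200 = 56,866.96; Bellamy Terminal 66/254.2 × $414,200 = 107,542.09; Upper Overpass 62/254.2 × $414,200 = 101,024.39; Hillcrest Interchange 78/254.2 × $414,200 = 127,095.20.
After rounding ($1): Granite Greenway $21,671; Redwood Annex $56,867; Bellamy Terminal $107,542; Upper Overpass $101,024; Hillcrest Interchange $127,095. Sum = $414,199.
Difference $414,200 − $414,199 = +$1 applied to Granite Greenway: Granite Greenway becomes $21,672.

Granite Greenway: $21,672 · Redwood Annex: $56,867 · Bellamy Terminal: $107,542 · Upper Overpass: $101,024 · Hillcrest Interchange: $127,095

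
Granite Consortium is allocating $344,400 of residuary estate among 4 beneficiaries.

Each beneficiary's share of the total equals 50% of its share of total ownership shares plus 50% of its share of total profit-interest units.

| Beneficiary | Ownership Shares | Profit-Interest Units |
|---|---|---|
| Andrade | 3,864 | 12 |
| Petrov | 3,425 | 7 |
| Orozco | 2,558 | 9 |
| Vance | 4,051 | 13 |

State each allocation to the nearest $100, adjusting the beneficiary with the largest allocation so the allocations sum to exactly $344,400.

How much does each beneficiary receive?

Andrade: $98,300; Petrov: $71,800; Orozco: $69,500; Vance: $104,800

Totals — ownership shares 13,898, profit-interest units 41.
Composite weights (50% ownership shares + 50% profit-interest units): Andrade 0.2854; Petrov 0.2086; Orozco 0.2018; Vance 0.3043.
Pro-rata amounts: Andrade 98,276.01; Petrov 71,836.68; Orozco 69,494.32; Vance 104,792.99.
At nearest $100: Andrade $98,300; Petrov $71,800; Orozco $69,500; Vance $104,800. Sum = $344,400.
Rounded total matches; no reconciliation needed.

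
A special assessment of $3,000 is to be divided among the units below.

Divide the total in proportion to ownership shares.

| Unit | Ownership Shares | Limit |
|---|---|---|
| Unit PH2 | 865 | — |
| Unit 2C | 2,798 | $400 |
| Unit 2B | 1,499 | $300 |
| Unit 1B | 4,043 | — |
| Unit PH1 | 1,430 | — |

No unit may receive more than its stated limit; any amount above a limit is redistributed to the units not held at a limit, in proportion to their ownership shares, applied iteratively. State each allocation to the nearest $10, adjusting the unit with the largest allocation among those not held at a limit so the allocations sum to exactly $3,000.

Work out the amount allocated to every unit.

Unit PH2: $310; Unit 2C: $400; Unit 2B: $300; Unit 1B: $1,470; Unit PH1: $520

Total ownership shares = 10,635.
Unconstrained shares: Unit PH2 244.01; Unit 2C 789.28; Unit 2B 422.85; Unit 1B 1,140.48; Unit PH1 403.39.
Held at cap: Unit 2C ($400), Unit 2B ($300); remaining pool $2,300 reallocated over remaining ownership shares 6,338.
Redistributed shares: Unit PH2 313.90 → $310; Unit 1B 1,467.17 → $1,470; Unit PH1 518.93 → $520.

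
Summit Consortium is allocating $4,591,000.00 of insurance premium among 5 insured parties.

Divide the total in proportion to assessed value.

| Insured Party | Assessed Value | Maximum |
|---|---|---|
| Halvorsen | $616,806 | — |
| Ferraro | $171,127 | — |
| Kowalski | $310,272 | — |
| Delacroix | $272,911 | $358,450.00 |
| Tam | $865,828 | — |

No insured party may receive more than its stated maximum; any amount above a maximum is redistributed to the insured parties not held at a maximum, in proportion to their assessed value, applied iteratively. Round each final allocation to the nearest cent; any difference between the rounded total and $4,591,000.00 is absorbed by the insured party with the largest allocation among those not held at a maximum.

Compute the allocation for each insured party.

Halvorsen: $1,329,235.42; Ferraro: $368,783.82; Kowalski: $668,645.46; Delacroix: $358,450.00; Tam: $1,865,885.30

Combined assessed value = 2,236,944.
Proportional shares (ignoring caps): Halvorsen 1,265,903.9949; Ferraro 351,213.1090; Kowalski 636,787.8463; Delacroix 560,109.8646; Tam 1,776,985.1851.
Cap binds for Delacroix ($358,450.00); remaining pool $4,232,550.00 reallocated over remaining assessed value 1,964,033.
Remaining shares: Halvorsen 1,329,235.4229 → $1,329,235.42; Ferraro 368,783.8157 → $368,783.82; Kowalski 668,645.4625 → $668,645.46; Tam 1,865,885.2990 → $1,865,885.30.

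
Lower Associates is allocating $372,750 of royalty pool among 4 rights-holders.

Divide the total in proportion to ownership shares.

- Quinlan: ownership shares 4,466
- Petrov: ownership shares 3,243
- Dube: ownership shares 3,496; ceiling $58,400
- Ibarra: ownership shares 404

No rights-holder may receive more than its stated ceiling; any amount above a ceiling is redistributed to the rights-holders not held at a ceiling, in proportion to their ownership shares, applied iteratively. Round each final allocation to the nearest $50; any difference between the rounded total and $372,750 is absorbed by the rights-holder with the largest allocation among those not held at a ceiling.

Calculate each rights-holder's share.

Sum of ownership shares: 11,609.
Pro-rata shares before constraints: Quinlan 143,397.49; Petrov 104,128.54; Dube 112,252.05; Ibarra 12,971.92.
Cap binds for Dube ($58,400); remaining pool $314,350 reallocated over remaining ownership shares 8,113.
Redistributed shares: Quinlan 173,041.67 → $173,050; Petrov 125,654.76 → $125,650; Ibarra 15,653.57 → $15,650.

Quinlan: $173,050 | Petrov: $125,650 | Dube: $58,400 | Ibarra: $15,650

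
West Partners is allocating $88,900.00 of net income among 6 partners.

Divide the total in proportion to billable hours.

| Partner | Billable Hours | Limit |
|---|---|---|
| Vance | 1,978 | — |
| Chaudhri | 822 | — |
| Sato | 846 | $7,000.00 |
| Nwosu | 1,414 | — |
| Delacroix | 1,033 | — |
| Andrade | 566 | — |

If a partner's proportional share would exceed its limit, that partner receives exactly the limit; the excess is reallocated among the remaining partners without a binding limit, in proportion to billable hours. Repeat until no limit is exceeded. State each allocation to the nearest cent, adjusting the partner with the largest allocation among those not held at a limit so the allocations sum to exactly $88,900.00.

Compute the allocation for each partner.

Sum of billable hours: 6,659.
Unconstrained shares: Vance 26,406.9980; Chaudhri 10,973.9901; Sato 11,294.3986; Nwosu 18,877.3990; Delacroix 13,790.9146; Andrade 7,556.2997.
Held at cap: Sato ($7,000.00); remaining pool $81,900.00 reallocated over remaining billable hours 5,813.
Redistributed shares: Vance 27,868.2608 → $27,868.26; Chaudhri 11,581.2489 → $11,581.25; Nwosu 19,922.0024 → $19,922.00; Delacroix 14,554.0513 → $14,554.05; Andrade 7,974.4366 → $7,974.44.

Vance: $27,868.26; Chaudhri: $11,581.25; Sato: $7,000.00; Nwosu: $19,922.00; Delacroix: $14,554.05; Andrade: $7,974.44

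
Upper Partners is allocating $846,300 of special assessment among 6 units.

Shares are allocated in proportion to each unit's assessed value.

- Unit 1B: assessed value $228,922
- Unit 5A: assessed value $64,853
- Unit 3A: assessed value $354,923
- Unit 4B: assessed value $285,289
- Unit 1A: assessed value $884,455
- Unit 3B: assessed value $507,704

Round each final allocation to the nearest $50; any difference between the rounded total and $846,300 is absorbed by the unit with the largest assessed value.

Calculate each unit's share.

Unit 1B: $83,300 · Unit 5A: $23,600 · Unit 3A: $129,150 · Unit 4B: $103,800 · Unit 1A: $321,750 · Unit 3B: $184,700

Assessed value total: 228,922 + 64,853 + 354,923 + 285,289 + 884,455 + 507,704 = 2,326,146.
Raw shares: Unit 1B 83,286.56; Unit 5A 23,594.86; Unit 3A 129,128.32; Unit 4B 103,794.04; Unit 1A 321,783.01; Unit 3B 184,713.21.
Rounded to nearest $50: Unit 1B $83,300; Unit 5A $23,600; Unit 3A $129,150; Unit 4B $103,800; Unit 1A $321,800; Unit 3B $184,700. Sum = $846,350.
Difference $846,300 − $846,350 = −$50 applied to largest assessed value (Unit 1A): Unit 1A becomes $321,750.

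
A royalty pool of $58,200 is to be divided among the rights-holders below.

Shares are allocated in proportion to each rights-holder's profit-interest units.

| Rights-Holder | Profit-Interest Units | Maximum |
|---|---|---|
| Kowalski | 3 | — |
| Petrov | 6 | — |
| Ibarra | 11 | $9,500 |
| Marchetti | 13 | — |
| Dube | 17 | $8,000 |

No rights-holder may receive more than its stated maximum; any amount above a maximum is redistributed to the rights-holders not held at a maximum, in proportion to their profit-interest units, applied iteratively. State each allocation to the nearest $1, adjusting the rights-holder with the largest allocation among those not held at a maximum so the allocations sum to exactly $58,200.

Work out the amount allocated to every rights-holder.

Kowalski: $5,550 | Petrov: $11,100 | Ibarra: $9,500 | Marchetti: $24,050 | Dube: $8,000

Profit-interest units total: 50.
Unconstrained shares: Kowalski 3,492.00; Petrov 6,984.00; Ibarra 12,804.00; Marchetti 15,132.00; Dube 19,788.00.
Capped: Ibarra ($9,500), Dube ($8,000); balance $40,700 reallocated over remaining profit-interest units 22.
Remaining shares: Kowalski 5,550.00 → $5,550; Petrov 11,100.00 → $11,100; Marchetti 24,050.00 → $24,050.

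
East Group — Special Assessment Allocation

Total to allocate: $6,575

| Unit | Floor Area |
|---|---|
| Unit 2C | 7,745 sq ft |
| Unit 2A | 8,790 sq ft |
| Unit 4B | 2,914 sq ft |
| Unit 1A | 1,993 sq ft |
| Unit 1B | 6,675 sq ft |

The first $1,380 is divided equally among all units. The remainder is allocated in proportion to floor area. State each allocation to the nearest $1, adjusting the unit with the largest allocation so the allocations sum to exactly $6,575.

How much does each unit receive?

First tranche $1,380 split equally: $276 each.
Remainder $5,195 by floor area (total 28,117): Unit 2C 1,430.99 → $1,431; Unit 2A 1,624.07 → $1,624; Unit 4B 538.40 → $538; Unit 1A 368.23 → $368; Unit 1B 1,233.30 → $1,233.
Rounding difference +$1 on remainder applied to Unit 2A.
Totals: Unit 2C $276 + $1,431 = $1,707; Unit 2A $276 + $1,625 = $1,901; Unit 4B $276 + $538 = $814; Unit 1A $276 + $368 = $644; Unit 1B $276 + $1,233 = $1,509.

Unit 2C: $1,707; Unit 2A: $1,901; Unit 4B: $814; Unit 1A: $644; Unit 1B: $1,509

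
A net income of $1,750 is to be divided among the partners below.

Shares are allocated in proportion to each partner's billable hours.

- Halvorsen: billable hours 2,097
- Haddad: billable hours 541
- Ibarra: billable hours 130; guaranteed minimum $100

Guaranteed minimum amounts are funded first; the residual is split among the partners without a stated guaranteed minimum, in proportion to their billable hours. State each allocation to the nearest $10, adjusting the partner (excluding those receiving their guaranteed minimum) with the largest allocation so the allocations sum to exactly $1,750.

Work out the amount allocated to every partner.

Halvorsen: $1,310; Haddad: $340; Ibarra: $100

Minimums first: Ibarra $100. Remaining pool $1,650.
Remaining pool split over remaining billable hours 2,638: Halvorsen 1,311.62 → $1,310; Haddad 338.38 → $340.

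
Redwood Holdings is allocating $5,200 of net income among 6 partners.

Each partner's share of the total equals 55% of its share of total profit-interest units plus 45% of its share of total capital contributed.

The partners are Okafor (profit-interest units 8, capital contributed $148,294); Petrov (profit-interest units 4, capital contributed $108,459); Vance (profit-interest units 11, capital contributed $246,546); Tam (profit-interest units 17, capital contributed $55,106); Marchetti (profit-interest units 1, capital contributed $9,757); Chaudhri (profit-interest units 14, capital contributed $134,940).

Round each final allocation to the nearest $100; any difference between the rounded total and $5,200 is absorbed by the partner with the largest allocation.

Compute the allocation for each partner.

Totals — profit-interest units 55, capital contributed 703,102.
Blended shares (55% profit-interest units + 45% capital contributed): Okafor 0.1749; Petrov 0.1094; Vance 0.2678; Tam 0.2053; Marchetti 0.0162; Chaudhri 0.2264.
Pro-rata amounts: Okafor 909.54; Petrov 568.96; Vance 1,392.53; Tam 1,067.40; Marchetti 84.47; Chaudhri 1,177.10.
After rounding ($100): Okafor $900; Petrov $600; Vance $1,400; Tam $1,100; Marchetti $100; Chaudhri $1,200. Sum = $5,300.
Difference $5,200 − $5,300 = −$100 applied to largest allocation (Vance): Vance becomes $1,300.

Okafor: $900 | Petrov: $600 | Vance: $1,300 | Tam: $1,100 | Marchetti: $100 | Chaudhri: $1,200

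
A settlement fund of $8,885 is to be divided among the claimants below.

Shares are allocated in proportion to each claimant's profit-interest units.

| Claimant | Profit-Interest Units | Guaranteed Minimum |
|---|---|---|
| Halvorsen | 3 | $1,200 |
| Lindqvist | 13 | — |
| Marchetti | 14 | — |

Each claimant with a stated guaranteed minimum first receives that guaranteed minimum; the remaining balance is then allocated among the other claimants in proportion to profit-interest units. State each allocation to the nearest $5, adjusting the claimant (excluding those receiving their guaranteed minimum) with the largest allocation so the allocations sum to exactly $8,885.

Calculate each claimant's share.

Minimums first: Halvorsen $1,200. Remaining pool $7,685.
Remaining pool split over remaining profit-interest units 27: Lindqvist 3,700.19 → $3,700; Marchetti 3,984.81 → $3,985.

Halvorsen: $1,200 | Lindqvist: $3,700 | Marchetti: $3,985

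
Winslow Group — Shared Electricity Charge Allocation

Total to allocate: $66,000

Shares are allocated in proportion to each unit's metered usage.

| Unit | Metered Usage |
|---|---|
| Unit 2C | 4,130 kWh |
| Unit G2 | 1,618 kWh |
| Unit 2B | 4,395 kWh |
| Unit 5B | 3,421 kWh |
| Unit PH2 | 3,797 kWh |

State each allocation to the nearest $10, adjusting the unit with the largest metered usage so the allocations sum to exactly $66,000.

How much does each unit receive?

Unit 2C: $15,700 | Unit G2: $6,150 | Unit 2B: $16,710 | Unit 5B: $13,010 | Unit PH2: $14,430

Metered usage total: 4,130 + 1,618 + 4,395 + 3,421 + 3,797 = 17,361.
Unrounded shares: Unit 2C 15,700.71; Unit G2 6,151.03; Unit 2B 16,708.14; Unit 5B 13,005.36; Unit PH2 14,434.77.
After rounding ($10): Unit 2C $15,700; Unit G2 $6,150; Unit 2B $16,710; Unit 5B $13,010; Unit PH2 $14,430. Sum = $66,000.
No rounding difference to absorb.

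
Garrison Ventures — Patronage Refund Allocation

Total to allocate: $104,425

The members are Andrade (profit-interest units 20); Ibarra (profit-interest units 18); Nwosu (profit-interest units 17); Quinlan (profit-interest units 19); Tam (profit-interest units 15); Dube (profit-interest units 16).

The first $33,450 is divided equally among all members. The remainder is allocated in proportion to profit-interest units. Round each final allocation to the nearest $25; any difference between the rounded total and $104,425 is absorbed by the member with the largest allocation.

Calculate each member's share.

Andrade: $19,050 | Ibarra: $17,750 | Nwosu: $17,075 | Quinlan: $18,425 | Tam: $15,725 | Dube: $16,400

First tranche $33,450 split equally: $5,575 each.
Remainder $70,975 by profit-interest units (total 105): Andrade 13,519.05 → $13,525; Ibarra 12,167.14 → $12,175; Nwosu 11,491.19 → $11,500; Quinlan 12,843.10 → $12,850; Tam 10,139.29 → $10,150; Dube 10,815.24 → $10,825.
Rounding difference −$50 on remainder applied to Andrade.
Totals: Andrade $5,575 + $13,475 = $19,050; Ibarra $5,575 + $12,175 = $17,750; Nwosu $5,575 + $11,500 = $17,075; Quinlan $5,575 + $12,850 = $18,425; Tam $5,575 + $10,150 = $15,725; Dube $5,575 + $10,825 = $16,400.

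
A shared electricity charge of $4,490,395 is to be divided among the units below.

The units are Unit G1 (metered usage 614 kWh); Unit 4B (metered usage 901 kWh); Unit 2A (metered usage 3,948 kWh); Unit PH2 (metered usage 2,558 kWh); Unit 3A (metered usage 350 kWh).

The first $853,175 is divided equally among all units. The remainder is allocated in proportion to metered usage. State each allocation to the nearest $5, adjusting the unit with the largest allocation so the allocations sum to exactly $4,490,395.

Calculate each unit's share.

$853,175 shared equally gives $170,635 per unit.
Remainder $3,637,220 by metered usage (total 8,371): Unit G1 266,784.50 → $266,785; Unit 4B 391,486.71 → $391,485; Unit 2A 1,715,415.67 → $1,715,415; Unit PH2 1,111,457.26 → $1,111,455; Unit 3A 152,075.86 → $152,075.
Rounding difference +$5 on remainder applied to Unit 2A.
Totals: Unit G1 $170,635 + $266,785 = $437,420; Unit 4B $170,635 + $391,485 = $562,120; Unit 2A $170,635 + $1,715,420 = $1,886,055; Unit PH2 $170,635 + $1,111,455 = $1,282,090; Unit 3A $170,635 + $152,075 = $322,710.

Unit G1: $437,420; Unit 4B: $562,120; Unit 2A: $1,886,055; Unit PH2: $1,282,090; Unit 3A: $322,710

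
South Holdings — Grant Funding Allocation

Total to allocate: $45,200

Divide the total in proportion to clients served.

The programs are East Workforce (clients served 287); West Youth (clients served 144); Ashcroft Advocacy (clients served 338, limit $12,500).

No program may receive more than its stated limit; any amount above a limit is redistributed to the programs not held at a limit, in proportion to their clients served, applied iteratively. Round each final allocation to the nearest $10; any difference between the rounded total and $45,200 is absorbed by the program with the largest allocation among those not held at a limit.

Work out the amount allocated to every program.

Total clients served = 769.
Pro-rata shares before constraints: East Workforce 16,869.18; West Youth 8,463.98; Ashcroft Advocacy 19,866.84.
Cap binds for Ashcroft Advocacy ($12,500); residual $32,700 reallocated over remaining clients served 431.
Shares after redistribution: East Workforce 21,774.71 → $21,770; West Youth 10,925.29 → $10,930.

East Workforce: $21,770 · West Youth: $10,930 · Ashcroft Advocacy: $12,500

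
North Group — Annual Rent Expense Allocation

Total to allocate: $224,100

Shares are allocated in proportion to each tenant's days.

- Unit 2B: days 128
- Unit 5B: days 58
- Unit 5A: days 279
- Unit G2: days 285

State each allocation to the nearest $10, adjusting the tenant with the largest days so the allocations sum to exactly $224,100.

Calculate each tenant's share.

Total days = 750.
Pro-rata amounts: Unit 2B 128/750 × $224,100 = 38,246.40; Unit 5B 58/750 × $224,100 = 17,330.40; Unit 5A 279/750 × $224,100 = 83,365.20; Unit G2 285/750 × $224,100 = 85,158.00.
At nearest $10: Unit 2B $38,250; Unit 5B $17,330; Unit 5A $83,370; Unit G2 $85,160. Sum = $224,110.
Difference $224,100 − $224,110 = −$10 applied to largest days (Unit G2): Unit G2 becomes $85,150.

Unit 2B: $38,250; Unit 5B: $17,330; Unit 5A: $83,370; Unit G2: $85,150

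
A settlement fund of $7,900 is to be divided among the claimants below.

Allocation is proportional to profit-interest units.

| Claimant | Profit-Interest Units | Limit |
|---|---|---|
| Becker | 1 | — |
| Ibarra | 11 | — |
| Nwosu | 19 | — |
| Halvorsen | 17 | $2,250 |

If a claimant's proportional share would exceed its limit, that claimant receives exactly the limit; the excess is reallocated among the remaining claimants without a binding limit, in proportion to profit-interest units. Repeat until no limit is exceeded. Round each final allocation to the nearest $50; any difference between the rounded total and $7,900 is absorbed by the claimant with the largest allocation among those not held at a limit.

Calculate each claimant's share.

Profit-interest units total: 48.
Pro-rata shares before constraints: Becker 164.58; Ibarra 1,810.42; Nwosu 3,127.08; Halvorsen 2,797.92.
Held at cap: Halvorsen ($2,250); residual $5,650 reallocated over remaining profit-interest units 31.
Redistributed shares: Becker 182.26 → $200; Ibarra 2,004.84 → $2,000; Nwosu 3,462.90 → $3,450.

Becker: $200; Ibarra: $2,000; Nwosu: $3,450; Halvorsen: $2,250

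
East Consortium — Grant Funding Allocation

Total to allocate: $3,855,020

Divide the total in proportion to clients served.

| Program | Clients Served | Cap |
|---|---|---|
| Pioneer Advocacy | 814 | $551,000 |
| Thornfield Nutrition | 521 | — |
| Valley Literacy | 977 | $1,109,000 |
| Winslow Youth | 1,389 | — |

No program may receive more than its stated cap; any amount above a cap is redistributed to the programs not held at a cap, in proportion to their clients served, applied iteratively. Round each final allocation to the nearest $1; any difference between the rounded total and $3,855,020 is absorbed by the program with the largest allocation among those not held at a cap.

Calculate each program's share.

Pioneer Advocacy: $551,000 | Thornfield Nutrition: $598,746 | Valley Literacy: $1,109,000 | Winslow Youth: $1,596,274

Combined clients served = 3,701.
Pro-rata shares before constraints: Pioneer Advocacy 847,875.24; Thornfield Nutrition 542,681.82; Valley Literacy 1,017,658.62; Winslow Youth 1,446,804.32.
Held at cap: Pioneer Advocacy ($551,000); balance $3,304,020 reallocated over remaining clients served 2,887.
Held at cap: Valley Literacy ($1,109,000); balance $2,195,020 reallocated over remaining clients served 1,910.
Shares after redistribution: Thornfield Nutrition 598,746.29 → $598,746; Winslow Youth 1,596,273.71 → $1,596,274.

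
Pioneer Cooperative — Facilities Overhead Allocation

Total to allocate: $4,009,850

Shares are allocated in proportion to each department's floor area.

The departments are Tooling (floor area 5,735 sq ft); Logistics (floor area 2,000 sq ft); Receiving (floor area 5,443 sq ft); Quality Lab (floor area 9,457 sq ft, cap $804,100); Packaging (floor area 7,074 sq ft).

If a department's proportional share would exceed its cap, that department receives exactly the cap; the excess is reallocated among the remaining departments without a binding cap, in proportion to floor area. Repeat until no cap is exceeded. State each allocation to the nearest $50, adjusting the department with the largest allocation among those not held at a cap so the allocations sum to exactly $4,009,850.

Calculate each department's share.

Sum of floor area: 29,709.
Pro-rata shares before constraints: Tooling 774,058.02; Logistics 269,941.77; Receiving 734,646.52; Quality Lab 1,276,419.65; Packaging 954,784.04.
Capped: Quality Lab ($804,100); residual $3,205,750 reallocated over remaining floor area 20,252.
Shares after redistribution: Tooling 907,810.40 → $907,800; Logistics 316,586.02 → $316,600; Receiving 861,588.84 → $861,600; Packaging 1,119,764.74 → $1,119,750.

Tooling: $907,800 | Logistics: $316,600 | Receiving: $861,600 | Quality Lab: $804,100 | Packaging: $1,119,750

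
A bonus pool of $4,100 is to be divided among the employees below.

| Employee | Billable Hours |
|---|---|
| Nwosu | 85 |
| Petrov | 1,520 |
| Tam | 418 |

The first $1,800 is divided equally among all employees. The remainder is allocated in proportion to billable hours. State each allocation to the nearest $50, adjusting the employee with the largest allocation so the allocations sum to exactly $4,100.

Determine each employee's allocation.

Nwosu: $700 | Petrov: $2,300 | Tam: $1,100

First tranche $1,800 split equally: $600 each.
Remainder $2,300 by billable hours (total 2,023): Nwosu 96.64 → $100; Petrov 1,728.13 → $1,750; Tam 475.23 → $500.
Rounding difference −$50 on remainder applied to Petrov.
Totals: Nwosu $600 + $100 = $700; Petrov $600 + $1,700 = $2,300; Tam $600 + $500 = $1,100.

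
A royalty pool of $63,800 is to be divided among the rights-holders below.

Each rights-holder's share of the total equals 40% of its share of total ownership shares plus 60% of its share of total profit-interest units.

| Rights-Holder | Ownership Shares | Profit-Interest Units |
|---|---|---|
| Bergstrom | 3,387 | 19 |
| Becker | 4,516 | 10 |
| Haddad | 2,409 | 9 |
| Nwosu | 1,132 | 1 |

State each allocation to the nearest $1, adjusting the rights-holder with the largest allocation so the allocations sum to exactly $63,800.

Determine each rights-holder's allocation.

Ownership shares total 11,444; profit-interest units total 39.
Combined weights (40% ownership shares + 60% profit-interest units): Bergstrom 0.4107; Becker 0.3117; Haddad 0.2227; Nwosu 0.0550.
Proportional shares: Bergstrom 26,202.21; Becker 19,886.02; Haddad 14,205.89; Nwosu 3,505.89.
Rounded to nearest $1: Bergstrom $26,202; Becker $19,886; Haddad $14,206; Nwosu $3,506. Sum = $63,800.
Rounded total matches; no reconciliation needed.

Bergstrom: $26,202; Becker: $19,886; Haddad: $14,206; Nwosu: $3,506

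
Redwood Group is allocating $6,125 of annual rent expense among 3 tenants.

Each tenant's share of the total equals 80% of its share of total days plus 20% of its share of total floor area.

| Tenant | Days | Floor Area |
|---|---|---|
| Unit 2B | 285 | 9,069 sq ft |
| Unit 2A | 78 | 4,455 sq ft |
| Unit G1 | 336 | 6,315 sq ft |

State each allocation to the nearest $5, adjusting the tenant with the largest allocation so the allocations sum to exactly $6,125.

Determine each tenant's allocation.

Unit 2B: $2,560 | Unit 2A: $820 | Unit G1: $2,745

Days total 699; floor area total 19,839.
Composite weights (80% days + 20% floor area): Unit 2B 0.4176; Unit 2A 0.1342; Unit G1 0.4482.
Proportional shares: Unit 2B 2,557.84; Unit 2A 821.86; Unit G1 2,745.30.
After rounding ($5): Unit 2B $2,560; Unit 2A $820; Unit G1 $2,745. Sum = $6,125.
Rounded total matches; no reconciliation needed.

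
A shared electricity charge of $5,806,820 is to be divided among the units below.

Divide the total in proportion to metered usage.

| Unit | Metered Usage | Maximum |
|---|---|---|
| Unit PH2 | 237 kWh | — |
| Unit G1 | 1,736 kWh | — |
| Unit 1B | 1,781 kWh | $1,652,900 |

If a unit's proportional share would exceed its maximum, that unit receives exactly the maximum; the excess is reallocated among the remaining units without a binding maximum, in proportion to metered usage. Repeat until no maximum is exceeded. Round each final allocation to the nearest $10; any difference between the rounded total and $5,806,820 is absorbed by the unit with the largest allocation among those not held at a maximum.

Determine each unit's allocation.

Unit PH2: $498,980 · Unit G1: $3,654,940 · Unit 1B: $1,652,900

Total metered usage = 3,754.
Pro-rata shares before constraints: Unit PH2 366,599.98; Unit G1 2,685,306.21; Unit 1B 2,754,913.80.
Held at cap: Unit 1B ($1,652,900); balance $4,153,920 reallocated over remaining metered usage 1,973.
Redistributed shares: Unit PH2 498,975.69 → $498,980; Unit G1 3,654,944.31 → $3,654,940.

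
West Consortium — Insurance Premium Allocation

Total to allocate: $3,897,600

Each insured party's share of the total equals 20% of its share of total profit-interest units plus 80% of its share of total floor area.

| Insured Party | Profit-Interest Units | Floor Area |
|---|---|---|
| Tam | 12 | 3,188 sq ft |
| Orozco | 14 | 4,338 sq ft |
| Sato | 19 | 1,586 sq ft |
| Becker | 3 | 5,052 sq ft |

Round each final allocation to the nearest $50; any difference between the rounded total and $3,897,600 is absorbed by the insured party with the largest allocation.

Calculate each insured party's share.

Profit-interest units total 48; floor area total 14,164.
Composite weights (20% profit-interest units + 80% floor area): Tam 0.2301; Orozco 0.3033; Sato 0.1687; Becker 0.2978.
Proportional shares: Tam 896,690.16; Orozco 1,182,332.54; Sato 657,703.95; Becker 1,160,873.36.
At nearest $50: Tam $896,700; Orozco $1,182,350; Sato $657,700; Becker $1,160,850. Sum = $3,897,600.
Sum already equals the total — no adjustment.

Tam: $896,700 | Orozco: $1,182,350 | Sato: $657,700 | Becker: $1,160,850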